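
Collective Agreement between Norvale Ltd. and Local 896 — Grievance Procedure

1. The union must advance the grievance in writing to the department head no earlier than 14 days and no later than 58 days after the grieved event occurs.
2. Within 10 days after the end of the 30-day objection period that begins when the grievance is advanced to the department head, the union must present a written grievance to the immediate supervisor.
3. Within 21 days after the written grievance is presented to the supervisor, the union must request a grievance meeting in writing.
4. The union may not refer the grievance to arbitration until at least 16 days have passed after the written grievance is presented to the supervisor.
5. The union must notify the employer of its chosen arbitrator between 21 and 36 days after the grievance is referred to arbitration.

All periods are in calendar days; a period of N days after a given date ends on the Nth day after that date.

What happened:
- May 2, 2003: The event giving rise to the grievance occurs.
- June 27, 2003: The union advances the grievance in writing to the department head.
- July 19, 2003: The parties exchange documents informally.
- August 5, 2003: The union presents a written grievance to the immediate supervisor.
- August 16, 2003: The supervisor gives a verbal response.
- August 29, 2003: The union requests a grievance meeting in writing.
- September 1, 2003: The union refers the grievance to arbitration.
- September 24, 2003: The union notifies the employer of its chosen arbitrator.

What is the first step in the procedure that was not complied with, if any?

Step 3

Step 1: the window is 14–58 days after May 2, 2003 (when the grieved event occurs), so May 16, 2003 through June 29, 2003; done June 27, 2003 — within the window.
Step 2: 10 days after July 27, 2003 (end of the 30-day objection period, which began when the grievance is advanced to the department head on June 27, 2003) is August 6, 2003; completed August 5, 2003, before the deadline.
Step 3: 21 days after August 5, 2003 (when the written grievance is presented to the supervisor) is August 26, 2003; August 29, 2003 misses that deadline by 3 days.
No need to go further; step 3 was not satisfied.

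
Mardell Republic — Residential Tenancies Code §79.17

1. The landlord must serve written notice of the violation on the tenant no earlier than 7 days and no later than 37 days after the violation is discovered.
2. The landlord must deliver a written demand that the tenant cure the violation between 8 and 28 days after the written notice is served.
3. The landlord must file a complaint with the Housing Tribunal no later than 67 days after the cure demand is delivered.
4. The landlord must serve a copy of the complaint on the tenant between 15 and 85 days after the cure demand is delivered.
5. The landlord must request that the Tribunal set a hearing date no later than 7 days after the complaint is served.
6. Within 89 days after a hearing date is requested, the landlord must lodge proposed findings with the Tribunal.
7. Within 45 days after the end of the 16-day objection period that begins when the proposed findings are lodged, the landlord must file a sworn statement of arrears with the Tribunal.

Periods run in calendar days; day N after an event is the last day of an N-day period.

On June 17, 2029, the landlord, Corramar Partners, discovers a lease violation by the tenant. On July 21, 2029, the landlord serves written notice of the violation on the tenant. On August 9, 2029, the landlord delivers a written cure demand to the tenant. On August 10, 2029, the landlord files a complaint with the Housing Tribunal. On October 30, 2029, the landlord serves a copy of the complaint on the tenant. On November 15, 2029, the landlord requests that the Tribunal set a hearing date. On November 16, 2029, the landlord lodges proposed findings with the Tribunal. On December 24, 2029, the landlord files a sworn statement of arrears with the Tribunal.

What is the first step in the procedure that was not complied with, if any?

Step 5

Step 1: the window is 7–37 days after June 17, 2029 (when the violation is discovered), so June 24, 2029 through July 24, 2029; done July 21, 2029 — within the window.
Step 2: the window is 8–28 days after July 21, 2029 (when the written notice is served), so July 29, 2029 through August 18, 2029; done August 9, 2029, which is between those dates.
Step 3: 67 days after August 9, 2029 (when the cure demand is delivered) is October 15, 2029; completed August 10, 2029, before the deadline.
Step 4: the window is 15–85 days after August 9, 2029 (when the cure demand is delivered), so August 24, 2029 through November 2, 2029; done October 30, 2029, which is between those dates.
Step 5: 7 days after October 30, 2029 (when the complaint is served) is November 6, 2029; done November 15, 2029 — 9 days late.
That is the first point of non-compliance.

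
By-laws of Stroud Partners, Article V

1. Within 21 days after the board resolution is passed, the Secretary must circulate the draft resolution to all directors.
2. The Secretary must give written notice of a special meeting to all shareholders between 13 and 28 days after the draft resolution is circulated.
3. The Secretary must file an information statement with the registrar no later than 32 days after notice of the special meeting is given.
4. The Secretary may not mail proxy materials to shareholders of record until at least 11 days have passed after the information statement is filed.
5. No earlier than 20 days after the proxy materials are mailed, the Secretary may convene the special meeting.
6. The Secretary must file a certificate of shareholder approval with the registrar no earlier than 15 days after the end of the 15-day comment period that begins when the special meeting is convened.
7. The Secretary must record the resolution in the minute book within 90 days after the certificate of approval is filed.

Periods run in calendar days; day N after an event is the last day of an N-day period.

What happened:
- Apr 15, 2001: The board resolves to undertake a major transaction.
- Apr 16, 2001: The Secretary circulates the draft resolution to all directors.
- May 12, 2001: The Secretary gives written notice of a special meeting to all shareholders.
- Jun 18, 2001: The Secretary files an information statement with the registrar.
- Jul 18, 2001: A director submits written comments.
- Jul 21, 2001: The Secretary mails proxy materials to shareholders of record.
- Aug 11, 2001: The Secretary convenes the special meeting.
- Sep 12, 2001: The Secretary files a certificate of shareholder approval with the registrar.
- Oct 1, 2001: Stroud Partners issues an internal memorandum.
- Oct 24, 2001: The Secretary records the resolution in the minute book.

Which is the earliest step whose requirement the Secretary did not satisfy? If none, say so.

Step 3

Step 1: 21 days after Apr 15, 2001 (when the board resolution is passed) is May 6, 2001; Apr 16, 2001 is within that limit.
Step 2: the window is 13–28 days after Apr 16, 2001 (when the draft resolution is circulated), so Apr 29, 2001 through May 14, 2001; done May 12, 2001 — within the window.
Step 3: 32 days after May 12, 2001 (when notice of the special meeting is given) is Jun 13, 2001; not done until Jun 18, 2001, 5 days after the deadline.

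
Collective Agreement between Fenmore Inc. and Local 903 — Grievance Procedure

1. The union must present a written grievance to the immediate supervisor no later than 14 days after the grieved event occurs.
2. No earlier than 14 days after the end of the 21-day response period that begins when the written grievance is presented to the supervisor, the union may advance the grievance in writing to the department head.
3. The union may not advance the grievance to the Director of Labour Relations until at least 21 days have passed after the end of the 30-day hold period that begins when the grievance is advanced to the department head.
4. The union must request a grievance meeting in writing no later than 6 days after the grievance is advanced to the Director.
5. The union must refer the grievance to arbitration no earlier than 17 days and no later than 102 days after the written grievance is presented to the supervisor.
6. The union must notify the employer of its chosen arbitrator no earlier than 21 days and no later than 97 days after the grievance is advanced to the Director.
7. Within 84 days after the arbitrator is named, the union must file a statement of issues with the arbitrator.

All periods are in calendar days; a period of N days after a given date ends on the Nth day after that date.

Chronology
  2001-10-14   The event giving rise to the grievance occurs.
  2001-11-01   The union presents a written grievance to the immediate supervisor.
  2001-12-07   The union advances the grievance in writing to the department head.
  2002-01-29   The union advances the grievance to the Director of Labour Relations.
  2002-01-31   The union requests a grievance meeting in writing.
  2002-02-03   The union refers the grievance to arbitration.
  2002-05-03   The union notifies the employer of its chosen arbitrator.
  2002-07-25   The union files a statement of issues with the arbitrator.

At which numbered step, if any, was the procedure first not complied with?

Step 1

Step 1 — counting 14 days from 2001-10-14 (when the grieved event occurs) gives a deadline of 2001-10-28; 2001-11-01 misses that deadline by 4 days.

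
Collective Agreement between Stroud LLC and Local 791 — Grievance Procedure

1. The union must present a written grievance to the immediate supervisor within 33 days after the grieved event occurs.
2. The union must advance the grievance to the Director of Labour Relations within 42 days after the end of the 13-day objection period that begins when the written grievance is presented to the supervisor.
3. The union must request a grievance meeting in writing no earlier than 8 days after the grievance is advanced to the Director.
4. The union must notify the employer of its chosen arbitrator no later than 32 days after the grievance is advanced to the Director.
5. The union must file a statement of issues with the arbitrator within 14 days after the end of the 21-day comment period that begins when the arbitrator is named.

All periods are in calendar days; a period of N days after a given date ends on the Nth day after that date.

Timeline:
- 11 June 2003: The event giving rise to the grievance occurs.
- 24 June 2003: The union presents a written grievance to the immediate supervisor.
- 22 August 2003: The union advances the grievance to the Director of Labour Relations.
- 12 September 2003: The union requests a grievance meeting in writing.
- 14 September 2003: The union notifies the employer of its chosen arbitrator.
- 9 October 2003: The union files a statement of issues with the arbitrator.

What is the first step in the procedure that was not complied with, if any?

Step 1: 33 days after 11 June 2003 (when the grieved event occurs) is 14 July 2003; completed 24 June 2003, before the deadline.
Step 2: 42 days after 7 July 2003 (end of the 13-day objection period, which began when the written grievance is presented to the supervisor on 24 June 2003) is 18 August 2003; done 22 August 2003 — 4 days late.
Later steps need not be reached.

Step 2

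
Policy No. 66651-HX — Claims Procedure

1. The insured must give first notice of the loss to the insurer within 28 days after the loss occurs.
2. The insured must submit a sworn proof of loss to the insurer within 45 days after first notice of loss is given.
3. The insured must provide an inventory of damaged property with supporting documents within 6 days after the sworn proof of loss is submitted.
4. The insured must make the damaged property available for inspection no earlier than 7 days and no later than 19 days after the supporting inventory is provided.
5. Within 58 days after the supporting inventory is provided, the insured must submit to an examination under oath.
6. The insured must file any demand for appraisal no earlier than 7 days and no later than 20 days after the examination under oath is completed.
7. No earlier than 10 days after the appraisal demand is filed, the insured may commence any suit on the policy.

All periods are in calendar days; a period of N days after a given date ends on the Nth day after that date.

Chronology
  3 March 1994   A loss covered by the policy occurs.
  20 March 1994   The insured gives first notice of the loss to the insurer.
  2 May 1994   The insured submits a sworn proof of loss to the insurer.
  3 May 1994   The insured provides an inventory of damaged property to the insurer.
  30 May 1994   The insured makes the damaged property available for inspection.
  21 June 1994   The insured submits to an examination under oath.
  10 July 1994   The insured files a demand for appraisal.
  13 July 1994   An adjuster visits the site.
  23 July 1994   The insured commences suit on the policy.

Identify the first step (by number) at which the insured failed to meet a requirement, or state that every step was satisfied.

(1) due by 3 March 1994 + 28 days = 31 March 1994; 20 March 1994 is within that limit.
(2) due by 20 March 1994 + 45 days = 4 May 1994; completed 2 May 1994, before the deadline.
(3) due by 2 May 1994 + 6 days = 8 May 1994; 3 May 1994 is within that limit.
(4) the permitted window runs from 3 May 1994 + 7 = 10 May 1994 to 3 May 1994 + 19 = 22 May 1994; done 30 May 1994 — 8 days after the window closed.

Step 4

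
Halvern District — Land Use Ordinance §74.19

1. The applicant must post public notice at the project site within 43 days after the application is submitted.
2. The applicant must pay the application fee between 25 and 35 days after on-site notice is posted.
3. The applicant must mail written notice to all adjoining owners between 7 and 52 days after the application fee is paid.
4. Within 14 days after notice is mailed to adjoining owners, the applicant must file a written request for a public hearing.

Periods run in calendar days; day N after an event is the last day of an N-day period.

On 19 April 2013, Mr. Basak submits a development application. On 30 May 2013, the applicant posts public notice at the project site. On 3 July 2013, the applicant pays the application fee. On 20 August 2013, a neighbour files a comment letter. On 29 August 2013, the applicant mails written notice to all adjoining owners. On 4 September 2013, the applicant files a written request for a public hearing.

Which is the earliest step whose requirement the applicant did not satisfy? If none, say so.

(1) due by 19 April 2013 + 43 days = 1 June 2013; completed 30 May 2013, before the deadline.
(2) the permitted window runs from 30 May 2013 + 25 = 24 June 2013 to 30 May 2013 + 35 = 4 July 2013; 3 July 2013 falls inside that range.
(3) the permitted window runs from 3 July 2013 + 7 = 10 July 2013 to 3 July 2013 + 52 = 24 August 2013; done 29 August 2013 — 5 days after the window closed.

Step 3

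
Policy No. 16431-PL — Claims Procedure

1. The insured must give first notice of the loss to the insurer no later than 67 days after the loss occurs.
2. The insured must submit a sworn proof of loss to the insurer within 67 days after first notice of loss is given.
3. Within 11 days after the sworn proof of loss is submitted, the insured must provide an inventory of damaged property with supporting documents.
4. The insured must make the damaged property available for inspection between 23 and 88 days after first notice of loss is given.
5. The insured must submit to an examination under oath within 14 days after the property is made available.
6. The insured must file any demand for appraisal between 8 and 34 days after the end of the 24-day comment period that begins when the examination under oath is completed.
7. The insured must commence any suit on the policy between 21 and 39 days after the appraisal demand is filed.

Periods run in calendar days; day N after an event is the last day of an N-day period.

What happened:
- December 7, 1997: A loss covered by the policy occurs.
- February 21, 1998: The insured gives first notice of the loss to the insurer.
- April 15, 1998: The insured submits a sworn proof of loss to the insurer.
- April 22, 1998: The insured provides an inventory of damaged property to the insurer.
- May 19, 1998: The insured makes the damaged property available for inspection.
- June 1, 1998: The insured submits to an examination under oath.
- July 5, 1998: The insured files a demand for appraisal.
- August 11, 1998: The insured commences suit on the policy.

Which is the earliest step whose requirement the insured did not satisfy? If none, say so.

Step 1 — counting 67 days from December 7, 1997 (when the loss occurs) gives a deadline of February 12, 1998; February 21, 1998 misses that deadline by 9 days.
The analysis stops there.

Step 1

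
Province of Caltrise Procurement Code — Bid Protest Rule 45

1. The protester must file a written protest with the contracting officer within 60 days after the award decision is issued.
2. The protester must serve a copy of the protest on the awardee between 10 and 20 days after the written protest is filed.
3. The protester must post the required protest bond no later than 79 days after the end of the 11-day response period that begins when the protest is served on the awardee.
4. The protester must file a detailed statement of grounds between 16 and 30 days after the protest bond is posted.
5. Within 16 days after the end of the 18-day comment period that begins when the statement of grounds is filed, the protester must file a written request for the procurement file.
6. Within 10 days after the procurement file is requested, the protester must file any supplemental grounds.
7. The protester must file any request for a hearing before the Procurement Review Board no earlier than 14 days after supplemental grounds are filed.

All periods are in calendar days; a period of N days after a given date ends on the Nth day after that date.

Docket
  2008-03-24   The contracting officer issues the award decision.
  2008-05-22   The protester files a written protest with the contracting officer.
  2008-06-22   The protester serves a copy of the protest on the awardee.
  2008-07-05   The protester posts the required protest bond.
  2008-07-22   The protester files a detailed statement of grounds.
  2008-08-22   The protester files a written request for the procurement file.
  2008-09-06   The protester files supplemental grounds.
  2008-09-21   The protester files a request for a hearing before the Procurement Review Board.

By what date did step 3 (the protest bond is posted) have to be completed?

2008-09-20

The protest is served on the awardee on 2008-06-22; the 11-day response period therefore ends 2008-07-03, and step 3 runs from that date. 79 days after 2008-07-03 is 2008-09-20.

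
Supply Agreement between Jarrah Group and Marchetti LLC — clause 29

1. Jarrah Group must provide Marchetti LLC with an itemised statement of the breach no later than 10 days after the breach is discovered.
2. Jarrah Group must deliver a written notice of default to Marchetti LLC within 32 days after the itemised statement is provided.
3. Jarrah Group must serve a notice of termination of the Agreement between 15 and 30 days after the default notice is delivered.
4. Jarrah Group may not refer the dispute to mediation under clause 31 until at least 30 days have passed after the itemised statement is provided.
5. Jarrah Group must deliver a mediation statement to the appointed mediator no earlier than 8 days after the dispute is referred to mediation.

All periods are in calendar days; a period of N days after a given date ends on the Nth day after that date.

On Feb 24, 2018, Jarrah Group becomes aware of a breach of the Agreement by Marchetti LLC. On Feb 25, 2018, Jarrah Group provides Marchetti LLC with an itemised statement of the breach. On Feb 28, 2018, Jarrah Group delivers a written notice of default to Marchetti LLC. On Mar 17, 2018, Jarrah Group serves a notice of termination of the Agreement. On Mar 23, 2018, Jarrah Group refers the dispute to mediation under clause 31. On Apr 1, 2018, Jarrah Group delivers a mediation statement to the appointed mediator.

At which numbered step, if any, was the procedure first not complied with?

Step 4

(1) due by Feb 24, 2018 + 10 days = Mar 6, 2018; done Feb 25, 2018 — timely.
(2) due by Feb 25, 2018 + 32 days = Mar 29, 2018; Feb 28, 2018 is within that limit.
(3) the permitted window runs from Feb 28, 2018 + 15 = Mar 15, 2018 to Feb 28, 2018 + 30 = Mar 30, 2018; Mar 17, 2018 falls inside that range.
(4) permitted from Feb 25, 2018 + 30 days = Mar 27, 2018 onward; acted on Mar 23, 2018, 4 days prematurely.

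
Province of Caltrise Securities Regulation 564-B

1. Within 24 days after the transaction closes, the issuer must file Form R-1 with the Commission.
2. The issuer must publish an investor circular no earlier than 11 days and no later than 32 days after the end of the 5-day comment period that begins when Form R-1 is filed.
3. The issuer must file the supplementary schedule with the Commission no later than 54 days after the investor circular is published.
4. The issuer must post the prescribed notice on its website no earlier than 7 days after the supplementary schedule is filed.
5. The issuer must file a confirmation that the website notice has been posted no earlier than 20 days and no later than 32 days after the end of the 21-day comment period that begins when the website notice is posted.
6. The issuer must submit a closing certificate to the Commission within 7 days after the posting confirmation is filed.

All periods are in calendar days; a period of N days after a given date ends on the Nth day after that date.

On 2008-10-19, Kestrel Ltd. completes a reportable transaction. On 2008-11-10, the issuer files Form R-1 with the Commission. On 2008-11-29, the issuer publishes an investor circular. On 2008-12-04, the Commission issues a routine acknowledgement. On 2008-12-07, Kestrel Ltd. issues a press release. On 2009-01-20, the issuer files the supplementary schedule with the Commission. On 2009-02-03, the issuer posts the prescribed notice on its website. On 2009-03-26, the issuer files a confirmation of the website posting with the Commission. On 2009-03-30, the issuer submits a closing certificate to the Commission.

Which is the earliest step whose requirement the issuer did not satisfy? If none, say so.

(1) due by 2008-10-19 + 24 days = 2008-11-12; done 2008-11-10 — timely.
(2) the permitted window runs from 2008-11-15 + 11 = 2008-11-26 to 2008-11-15 + 32 = 2008-12-17; 2008-11-29 falls inside that range.
(3) due by 2008-11-29 + 54 days = 2009-01-22; completed 2009-01-20, before the deadline.
(4) permitted from 2009-01-20 + 7 days = 2009-01-27 onward; 2009-02-03 is on or after that date.
(5) the permitted window runs from 2009-02-24 + 20 = 2009-03-16 to 2009-02-24 + 32 = 2009-03-28; done 2009-03-26, which is between those dates.
(6) due by 2009-03-26 + 7 days = 2009-04-02; done 2009-03-30 — timely.

None — every step was satisfied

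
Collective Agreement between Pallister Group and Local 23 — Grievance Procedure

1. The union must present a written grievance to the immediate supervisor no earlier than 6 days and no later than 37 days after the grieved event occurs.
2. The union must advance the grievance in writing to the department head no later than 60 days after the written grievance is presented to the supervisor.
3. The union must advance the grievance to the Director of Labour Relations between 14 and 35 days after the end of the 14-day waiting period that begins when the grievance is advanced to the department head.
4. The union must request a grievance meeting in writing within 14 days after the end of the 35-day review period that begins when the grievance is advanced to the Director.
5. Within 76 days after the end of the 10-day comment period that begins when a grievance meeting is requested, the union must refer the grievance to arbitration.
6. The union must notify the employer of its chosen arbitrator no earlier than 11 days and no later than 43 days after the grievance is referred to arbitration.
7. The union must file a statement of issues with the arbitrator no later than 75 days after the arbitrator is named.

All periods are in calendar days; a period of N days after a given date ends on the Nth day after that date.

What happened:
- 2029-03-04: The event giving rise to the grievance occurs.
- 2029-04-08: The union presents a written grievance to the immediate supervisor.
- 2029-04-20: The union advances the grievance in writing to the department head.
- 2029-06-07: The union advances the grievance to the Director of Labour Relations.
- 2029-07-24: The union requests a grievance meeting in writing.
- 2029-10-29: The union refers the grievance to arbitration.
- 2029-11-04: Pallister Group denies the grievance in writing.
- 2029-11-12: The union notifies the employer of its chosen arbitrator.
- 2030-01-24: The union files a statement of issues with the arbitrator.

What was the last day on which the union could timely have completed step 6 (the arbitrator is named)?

Step 6 runs from 2029-10-29, when the grievance is referred to arbitration. The window is 11–43 days after 2029-10-29; it closes on 2029-12-11.

2029-12-11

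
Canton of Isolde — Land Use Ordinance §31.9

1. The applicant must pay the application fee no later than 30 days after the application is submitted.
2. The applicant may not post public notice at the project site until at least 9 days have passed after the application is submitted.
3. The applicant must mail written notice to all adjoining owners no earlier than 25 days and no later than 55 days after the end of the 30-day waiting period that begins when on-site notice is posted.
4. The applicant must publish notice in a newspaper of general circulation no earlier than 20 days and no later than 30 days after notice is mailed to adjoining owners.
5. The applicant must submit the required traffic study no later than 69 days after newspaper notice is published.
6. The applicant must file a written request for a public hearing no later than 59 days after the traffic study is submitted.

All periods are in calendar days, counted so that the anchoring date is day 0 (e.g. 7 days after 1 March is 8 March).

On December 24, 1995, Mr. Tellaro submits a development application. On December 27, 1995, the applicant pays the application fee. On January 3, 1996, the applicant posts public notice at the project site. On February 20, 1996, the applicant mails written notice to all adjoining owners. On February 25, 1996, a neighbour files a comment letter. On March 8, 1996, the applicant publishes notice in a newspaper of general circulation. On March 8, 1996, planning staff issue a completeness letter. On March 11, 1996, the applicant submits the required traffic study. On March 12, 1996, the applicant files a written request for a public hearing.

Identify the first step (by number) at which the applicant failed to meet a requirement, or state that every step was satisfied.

Step 3

Step 1 — counting 30 days from December 24, 1995 (when the application is submitted) gives a deadline of January 23, 1996; completed December 27, 1995, before the deadline.
Step 2 — must wait 9 days from December 24, 1995 (when the application is submitted), so not before January 2, 1996; January 3, 1996 is on or after that date.
Step 3 — 25 and 55 days from February 2, 1996 (end of the 30-day waiting period, which began when on-site notice is posted on January 3, 1996) are February 27, 1996 and March 28, 1996 respectively; February 20, 1996 is 7 days too early.
The analysis stops there.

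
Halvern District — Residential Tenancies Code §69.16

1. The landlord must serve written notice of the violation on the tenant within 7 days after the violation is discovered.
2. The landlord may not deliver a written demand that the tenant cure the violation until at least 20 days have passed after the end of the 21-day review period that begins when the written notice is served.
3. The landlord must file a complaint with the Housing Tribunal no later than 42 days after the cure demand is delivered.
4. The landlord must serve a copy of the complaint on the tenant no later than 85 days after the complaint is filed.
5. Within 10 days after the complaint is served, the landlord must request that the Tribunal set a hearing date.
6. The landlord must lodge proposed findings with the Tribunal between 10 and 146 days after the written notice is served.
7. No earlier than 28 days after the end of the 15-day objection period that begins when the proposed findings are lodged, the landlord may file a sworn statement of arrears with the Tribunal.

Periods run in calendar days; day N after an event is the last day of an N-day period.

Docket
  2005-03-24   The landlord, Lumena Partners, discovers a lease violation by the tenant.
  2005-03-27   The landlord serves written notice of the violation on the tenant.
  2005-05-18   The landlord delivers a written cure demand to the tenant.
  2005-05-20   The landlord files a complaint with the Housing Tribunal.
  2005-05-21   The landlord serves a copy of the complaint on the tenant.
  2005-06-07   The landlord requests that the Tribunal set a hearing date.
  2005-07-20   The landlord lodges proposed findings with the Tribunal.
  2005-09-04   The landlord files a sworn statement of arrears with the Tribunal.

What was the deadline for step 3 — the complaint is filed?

2005-06-29

Step 3 runs from 2005-05-18, when the cure demand is delivered. 42 days after 2005-05-18 is 2005-06-29.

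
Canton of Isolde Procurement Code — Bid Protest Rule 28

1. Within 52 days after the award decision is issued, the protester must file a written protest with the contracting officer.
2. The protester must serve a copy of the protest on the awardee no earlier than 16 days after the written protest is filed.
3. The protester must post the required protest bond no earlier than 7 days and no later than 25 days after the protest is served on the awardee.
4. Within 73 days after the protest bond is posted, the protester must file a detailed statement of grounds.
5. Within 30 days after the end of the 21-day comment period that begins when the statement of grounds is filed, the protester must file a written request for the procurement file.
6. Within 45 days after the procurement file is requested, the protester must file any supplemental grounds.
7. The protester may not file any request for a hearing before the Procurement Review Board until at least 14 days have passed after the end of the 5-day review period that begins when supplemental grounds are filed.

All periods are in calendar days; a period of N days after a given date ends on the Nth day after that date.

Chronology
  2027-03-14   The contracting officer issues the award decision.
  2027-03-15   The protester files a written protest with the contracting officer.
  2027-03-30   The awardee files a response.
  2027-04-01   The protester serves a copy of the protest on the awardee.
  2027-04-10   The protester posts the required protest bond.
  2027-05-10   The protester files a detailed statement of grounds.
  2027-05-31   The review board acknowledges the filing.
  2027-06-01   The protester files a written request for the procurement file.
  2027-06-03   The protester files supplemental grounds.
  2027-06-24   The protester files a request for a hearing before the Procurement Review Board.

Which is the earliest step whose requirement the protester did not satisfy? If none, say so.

Step 1 — counting 52 days from 2027-03-14 (when the award decision is issued) gives a deadline of 2027-05-05; completed 2027-03-15, before the deadline.
Step 2 — must wait 16 days from 2027-03-15 (when the written protest is filed), so not before 2027-03-31; done 2027-04-01, after the minimum wait.
Step 3 — 7 and 25 days from 2027-04-01 (when the protest is served on the awardee) are 2027-04-08 and 2027-04-26 respectively; done 2027-04-10 — within the window.
Step 4 — counting 73 days from 2027-04-10 (when the protest bond is posted) gives a deadline of 2027-06-22; completed 2027-05-10, before the deadline.
Step 5 — counting 30 days from 2027-05-31 (end of the 21-day comment period, which began when the statement of grounds is filed on 2027-05-10) gives a deadline of 2027-06-30; completed 2027-06-01, before the deadline.
Step 6 — counting 45 days from 2027-06-01 (when the procurement file is requested) gives a deadline of 2027-07-16; done 2027-06-03 — timely.
Step 7 — must wait 14 days from 2027-06-08 (end of the 5-day review period, which began when supplemental grounds are filed on 2027-06-03), so not before 2027-06-22; done 2027-06-24 — permitted.

None — every step was satisfied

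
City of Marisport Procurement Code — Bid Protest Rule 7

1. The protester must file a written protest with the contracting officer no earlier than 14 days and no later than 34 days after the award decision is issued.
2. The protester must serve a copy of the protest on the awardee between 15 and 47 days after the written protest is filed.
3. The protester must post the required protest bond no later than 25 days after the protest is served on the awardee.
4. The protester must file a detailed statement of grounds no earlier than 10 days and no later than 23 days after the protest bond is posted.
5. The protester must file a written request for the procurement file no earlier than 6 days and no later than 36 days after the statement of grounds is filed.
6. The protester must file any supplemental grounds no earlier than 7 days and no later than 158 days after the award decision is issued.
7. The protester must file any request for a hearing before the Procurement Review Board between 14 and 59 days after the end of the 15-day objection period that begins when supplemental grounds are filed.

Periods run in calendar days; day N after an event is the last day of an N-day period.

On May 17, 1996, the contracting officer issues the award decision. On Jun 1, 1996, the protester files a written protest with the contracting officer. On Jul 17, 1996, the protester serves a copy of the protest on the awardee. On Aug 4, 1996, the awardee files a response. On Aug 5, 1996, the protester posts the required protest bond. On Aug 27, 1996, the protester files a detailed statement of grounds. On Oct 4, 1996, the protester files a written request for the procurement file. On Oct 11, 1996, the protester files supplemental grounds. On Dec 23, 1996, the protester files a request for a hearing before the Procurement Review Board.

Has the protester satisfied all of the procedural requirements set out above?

Step 1 — 14 and 34 days from May 17, 1996 (when the award decision is issued) are May 31, 1996 and Jun 20, 1996 respectively; done Jun 1, 1996, which is between those dates.
Step 2 — 15 and 47 days from Jun 1, 1996 (when the written protest is filed) are Jun 16, 1996 and Jul 18, 1996 respectively; done Jul 17, 1996, which is between those dates.
Step 3 — counting 25 days from Jul 17, 1996 (when the protest is served on the awardee) gives a deadline of Aug 11, 1996; done Aug 5, 1996 — timely.
Step 4 — 10 and 23 days from Aug 5, 1996 (when the protest bond is posted) are Aug 15, 1996 and Aug 28, 1996 respectively; done Aug 27, 1996, which is between those dates.
Step 5 — 6 and 36 days from Aug 27, 1996 (when the statement of grounds is filed) are Sep 2, 1996 and Oct 2, 1996 respectively; Oct 4, 1996 is 2 days past the end of the window.

No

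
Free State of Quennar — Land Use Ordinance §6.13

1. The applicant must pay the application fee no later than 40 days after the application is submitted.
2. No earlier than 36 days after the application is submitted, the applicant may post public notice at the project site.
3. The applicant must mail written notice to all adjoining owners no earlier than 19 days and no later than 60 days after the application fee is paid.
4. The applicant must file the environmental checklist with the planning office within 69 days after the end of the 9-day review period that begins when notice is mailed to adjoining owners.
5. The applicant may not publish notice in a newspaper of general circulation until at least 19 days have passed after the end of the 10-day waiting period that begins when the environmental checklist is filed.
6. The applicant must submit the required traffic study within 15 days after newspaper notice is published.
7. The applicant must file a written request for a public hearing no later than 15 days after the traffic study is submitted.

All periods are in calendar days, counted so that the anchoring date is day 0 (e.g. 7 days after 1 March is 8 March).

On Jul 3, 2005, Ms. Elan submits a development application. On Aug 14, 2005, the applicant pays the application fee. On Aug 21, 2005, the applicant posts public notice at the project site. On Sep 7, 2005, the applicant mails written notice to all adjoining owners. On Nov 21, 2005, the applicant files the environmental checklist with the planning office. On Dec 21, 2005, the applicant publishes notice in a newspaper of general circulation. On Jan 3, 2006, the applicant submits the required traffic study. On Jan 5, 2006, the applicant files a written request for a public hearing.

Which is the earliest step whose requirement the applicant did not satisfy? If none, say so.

Step 1

Step 1: 40 days after Jul 3, 2005 (when the application is submitted) is Aug 12, 2005; done Aug 14, 2005 — 2 days late.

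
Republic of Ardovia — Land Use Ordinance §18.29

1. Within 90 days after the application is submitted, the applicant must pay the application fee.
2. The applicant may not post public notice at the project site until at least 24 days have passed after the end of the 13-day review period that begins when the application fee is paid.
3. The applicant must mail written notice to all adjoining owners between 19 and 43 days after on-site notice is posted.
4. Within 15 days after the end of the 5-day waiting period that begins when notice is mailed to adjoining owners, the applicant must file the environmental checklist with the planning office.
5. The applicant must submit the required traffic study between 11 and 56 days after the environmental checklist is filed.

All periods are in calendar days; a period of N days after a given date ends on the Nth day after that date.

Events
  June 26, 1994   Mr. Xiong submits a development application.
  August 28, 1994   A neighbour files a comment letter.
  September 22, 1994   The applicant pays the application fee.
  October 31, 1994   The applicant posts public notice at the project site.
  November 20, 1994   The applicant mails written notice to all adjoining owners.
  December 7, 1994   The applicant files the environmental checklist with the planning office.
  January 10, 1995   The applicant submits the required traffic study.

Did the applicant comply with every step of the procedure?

Step 1 — counting 90 days from June 26, 1994 (when the application is submitted) gives a deadline of September 24, 1994; September 22, 1994 is within that limit.
Step 2 — must wait 24 days from October 5, 1994 (end of the 13-day review period, which began when the application fee is paid on September 22, 1994), so not before October 29, 1994; done October 31, 1994, after the minimum wait.
Step 3 — 19 and 43 days from October 31, 1994 (when on-site notice is posted) are November 19, 1994 and December 13, 1994 respectively; done November 20, 1994, which is between those dates.
Step 4 — counting 15 days from November 25, 1994 (end of the 5-day waiting period, which began when notice is mailed to adjoining owners on November 20, 1994) gives a deadline of December 10, 1994; completed December 7, 1994, before the deadline.
Step 5 — 11 and 56 days from December 7, 1994 (when the environmental checklist is filed) are December 18, 1994 and February 1, 1995 respectively; done January 10, 1995, which is between those dates.

Yes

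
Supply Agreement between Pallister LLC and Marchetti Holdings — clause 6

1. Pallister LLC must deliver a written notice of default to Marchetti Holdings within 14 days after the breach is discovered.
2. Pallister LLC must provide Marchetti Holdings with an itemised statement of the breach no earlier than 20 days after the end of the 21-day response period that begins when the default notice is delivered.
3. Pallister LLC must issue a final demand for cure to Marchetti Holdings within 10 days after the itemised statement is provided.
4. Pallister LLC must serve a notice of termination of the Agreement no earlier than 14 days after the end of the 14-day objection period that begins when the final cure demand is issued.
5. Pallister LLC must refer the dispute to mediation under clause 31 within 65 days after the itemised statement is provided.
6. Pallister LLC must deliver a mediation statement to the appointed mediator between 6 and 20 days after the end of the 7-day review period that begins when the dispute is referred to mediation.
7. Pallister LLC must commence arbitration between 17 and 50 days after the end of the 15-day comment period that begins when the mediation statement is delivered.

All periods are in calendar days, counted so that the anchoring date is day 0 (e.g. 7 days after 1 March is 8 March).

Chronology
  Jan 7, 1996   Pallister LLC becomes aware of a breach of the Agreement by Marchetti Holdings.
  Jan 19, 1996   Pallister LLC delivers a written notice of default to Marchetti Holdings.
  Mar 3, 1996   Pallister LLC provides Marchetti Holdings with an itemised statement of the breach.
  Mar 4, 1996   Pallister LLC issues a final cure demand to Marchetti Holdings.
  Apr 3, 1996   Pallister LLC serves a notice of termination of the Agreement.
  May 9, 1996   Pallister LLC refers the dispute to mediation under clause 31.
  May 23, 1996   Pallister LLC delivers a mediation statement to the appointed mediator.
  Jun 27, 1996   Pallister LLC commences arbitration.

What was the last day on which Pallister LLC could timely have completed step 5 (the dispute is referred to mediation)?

May 7, 1996

Step 5 runs from Mar 3, 1996, when the itemised statement is provided. 65 days after Mar 3, 1996 is May 7, 1996.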